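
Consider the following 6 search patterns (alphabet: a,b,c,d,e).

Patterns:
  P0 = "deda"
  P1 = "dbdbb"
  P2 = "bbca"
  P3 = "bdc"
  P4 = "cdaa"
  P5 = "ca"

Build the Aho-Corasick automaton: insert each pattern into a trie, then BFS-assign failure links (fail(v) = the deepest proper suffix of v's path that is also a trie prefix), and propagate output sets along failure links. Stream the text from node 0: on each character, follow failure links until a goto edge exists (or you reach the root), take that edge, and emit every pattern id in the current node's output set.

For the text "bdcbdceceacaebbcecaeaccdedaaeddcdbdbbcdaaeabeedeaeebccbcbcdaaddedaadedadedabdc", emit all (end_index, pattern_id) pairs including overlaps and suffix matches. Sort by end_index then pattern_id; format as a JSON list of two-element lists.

Build automaton:
Trie (insert patterns):
  0='ε' goto b→9 c→15 d→1
  1='d' goto b→5 e→2
  2='de' goto d→3
  3='ded' goto a→4
  4='deda' goto ·  [P0 ends]
  5='db' goto d→6
  6='dbd' goto b→7
  7='dbdb' goto b→8
  8='dbdbb' goto ·  [P1 ends]
  9='b' goto b→10 d→13
  10='bb' goto c→11
  11='bbc' goto a→12
  12='bbca' goto ·  [P2 ends]
  13='bd' goto c→14
  14='bdc' goto ·  [P3 ends]
  15='c' goto a→19 d→16
  16='cd' goto a→17
  17='cda' goto a→18
  18='cdaa' goto ·  [P4 ends]
  19='ca' goto ·  [P5 ends]

Failure links (BFS by depth):
  fail(1) 'd': from fail(0)=0 chase 'd': 0 ⇒ 0;  out=∅∪out(0)=∅
  fail(9) 'b': from fail(0)=0 chase 'b': 0 ⇒ 0;  out=∅∪out(0)=∅
  fail(15) 'c': from fail(0)=0 chase 'c': 0 ⇒ 0;  out=∅∪out(0)=∅
  fail(2) 'de': from fail(1)=0 chase 'e': 0 ⇒ 0;  out=∅∪out(0)=∅
  fail(5) 'db': from fail(1)=0 chase 'b': 0 ⇒ 9;  out=∅∪out(9)=∅
  fail(10) 'bb': from fail(9)=0 chase 'b': 0 ⇒ 9;  out=∅∪out(9)=∅
  fail(13) 'bd': from fail(9)=0 chase 'd': 0 ⇒ 1;  out=∅∪out(1)=∅
  fail(16) 'cd': from fail(15)=0 chase 'd': 0 ⇒ 1;  out=∅∪out(1)=∅
  fail(19) 'ca': from fail(15)=0 chase 'a': 0 ⇒ 0;  out={5}∪out(0)={5}
  fail(3) 'ded': from fail(2)=0 chase 'd': 0 ⇒ 1;  out=∅∪out(1)=∅
  fail(6) 'dbd': from fail(5)=9 chase 'd': 9 ⇒ 13;  out=∅∪out(13)=∅
  fail(11) 'bbc': from fail(10)=9 chase 'c': 9→0 ⇒ 15;  out=∅∪out(15)=∅
  fail(14) 'bdc': from fail(13)=1 chase 'c': 1→0 ⇒ 15;  out={3}∪out(15)={3}
  fail(17) 'cda': from fail(16)=1 chase 'a': 1→0 ⇒ 0;  out=∅∪out(0)=∅
  fail(4) 'deda': from fail(3)=1 chase 'a': 1→0 ⇒ 0;  out={0}∪out(0)={0}
  fail(7) 'dbdb': from fail(6)=13 chase 'b': 13→1 ⇒ 5;  out=∅∪out(5)=∅
  fail(12) 'bbca': from fail(11)=15 chase 'a': 15 ⇒ 19;  out={2}∪out(19)={2,5}
  fail(18) 'cdaa': from fail(17)=0 chase 'a': 0 ⇒ 0;  out={4}∪out(0)={4}
  fail(8) 'dbdbb': from fail(7)=5 chase 'b': 5→9 ⇒ 10;  out={1}∪out(10)={1}

Scan:
i=0 'b': node 0→9
i=1 'd': node 9→13
i=2 'c': node 13→14  emit P3@[0:2]
i=3 'b': node 14→9 (fail-walked)
i=4 'd': node 9→13
i=5 'c': node 13→14  emit P3@[3:5]
i=6 'e': node 14→0 (fail-walked)
i=7 'c': node 0→15
i=8 'e': node 15→0 (fail-walked)
i=9 'a': node 0→0
i=10 'c': node 0→15
i=11 'a': node 15→19  emit P5@[10:11]
i=12 'e': node 19→0 (fail-walked)
i=13 'b': node 0→9
i=14 'b': node 9→10
i=15 'c': node 10→11
i=16 'e': node 11→0 (fail-walked)
i=17 'c': node 0→15
i=18 'a': node 15→19  emit P5@[17:18]
i=19 'e': node 19→0 (fail-walked)
i=20 'a': node 0→0
i=21 'c': node 0→15
i=22 'c': node 15→15 (fail-walked)
i=23 'd': node 15→16
i=24 'e': node 16→2 (fail-walked)
i=25 'd': node 2→3
i=26 'a': node 3→4  emit P0@[23:26]
i=27 'a': node 4→0 (fail-walked)
i=28 'e': node 0→0
i=29 'd': node 0→1
i=30 'd': node 1→1 (fail-walked)
i=31 'c': node 1→15 (fail-walked)
i=32 'd': node 15→16
i=33 'b': node 16→5 (fail-walked)
i=34 'd': node 5→6
i=35 'b': node 6→7
i=36 'b': node 7→8  emit P1@[32:36]
i=37 'c': node 8→11 (fail-walked)
i=38 'd': node 11→16 (fail-walked)
i=39 'a': node 16→17
i=40 'a': node 17→18  emit P4@[37:40]
i=41 'e': node 18→0 (fail-walked)
i=42 'a': node 0→0
i=43 'b': node 0→9
i=44 'e': node 9→0 (fail-walked)
i=45 'e': node 0→0
i=46 'd': node 0→1
i=47 'e': node 1→2
i=48 'a': node 2→0 (fail-walked)
i=49 'e': node 0→0
i=50 'e': node 0→0
i=51 'b': node 0→9
i=52 'c': node 9→15 (fail-walked)
i=53 'c': node 15→15 (fail-walked)
i=54 'b': node 15→9 (fail-walked)
i=55 'c': node 9→15 (fail-walked)
i=56 'b': node 15→9 (fail-walked)
i=57 'c': node 9→15 (fail-walked)
i=58 'd': node 15→16
i=59 'a': node 16→17
i=60 'a': node 17→18  emit P4@[57:60]
i=61 'd': node 18→1 (fail-walked)
i=62 'd': node 1→1 (fail-walked)
i=63 'e': node 1→2
i=64 'd': node 2→3
i=65 'a': node 3→4  emit P0@[62:65]
i=66 'a': node 4→0 (fail-walked)
i=67 'd': node 0→1
i=68 'e': node 1→2
i=69 'd': node 2→3
i=70 'a': node 3→4  emit P0@[67:70]
i=71 'd': node 4→1 (fail-walked)
i=72 'e': node 1→2
i=73 'd': node 2→3
i=74 'a': node 3→4  emit P0@[71:74]
i=75 'b': node 4→9 (fail-walked)
i=76 'd': node 9→13
i=77 'c': node 13→14  emit P3@[75:77]

Result: [[2,3],[5,3],[11,5],[18,5],[26,0],[36,1],[40,4],[60,4],[65,0],[70,0],[74,0],[77,3]]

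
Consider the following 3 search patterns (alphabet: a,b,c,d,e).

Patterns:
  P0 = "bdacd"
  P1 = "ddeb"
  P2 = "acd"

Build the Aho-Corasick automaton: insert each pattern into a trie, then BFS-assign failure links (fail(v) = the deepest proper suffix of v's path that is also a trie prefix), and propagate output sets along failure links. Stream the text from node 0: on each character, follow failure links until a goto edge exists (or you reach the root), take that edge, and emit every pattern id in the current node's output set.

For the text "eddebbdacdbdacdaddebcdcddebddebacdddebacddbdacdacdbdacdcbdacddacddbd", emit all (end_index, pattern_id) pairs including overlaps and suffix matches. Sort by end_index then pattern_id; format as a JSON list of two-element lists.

Construct AC machine:
Trie nodes:
  n0 'ε': a→10 b→1 d→6
  n1 'b': d→2
  n2 'bd': a→3
  n3 'bda': c→4
  n4 'bdac': d→5
  n5 'bdacd': ·  [P0 ends]
  n6 'd': d→7
  n7 'dd': e→8
  n8 'dde': b→9
  n9 'ddeb': ·  [P1 ends]
  n10 'a': c→11
  n11 'ac': d→12
  n12 'acd': ·  [P2 ends]

BFS fail/out derivation:
  n1('b'): parent n0 fail=0; on 'b' 0 → fail=0;  out ∅∪∅=∅
  n6('d'): parent n0 fail=0; on 'd' 0 → fail=0;  out ∅∪∅=∅
  n10('a'): parent n0 fail=0; on 'a' 0 → fail=0;  out ∅∪∅=∅
  n2('bd'): parent n1 fail=0; on 'd' 0 → fail=6;  out ∅∪∅=∅
  n7('dd'): parent n6 fail=0; on 'd' 0 → fail=6;  out ∅∪∅=∅
  n11('ac'): parent n10 fail=0; on 'c' 0 → fail=0;  out ∅∪∅=∅
  n3('bda'): parent n2 fail=6; on 'a' 6→0 → fail=10;  out ∅∪∅=∅
  n8('dde'): parent n7 fail=6; on 'e' 6→0 → fail=0;  out ∅∪∅=∅
  n12('acd'): parent n11 fail=0; on 'd' 0 → fail=6;  out {2}∪∅={2}
  n4('bdac'): parent n3 fail=10; on 'c' 10 → fail=11;  out ∅∪∅=∅
  n9('ddeb'): parent n8 fail=0; on 'b' 0 → fail=1;  out {1}∪∅={1}
  n5('bdacd'): parent n4 fail=11; on 'd' 11 → fail=12;  out {0}∪{2}={0,2}

Run:
pos 0 'e': at 0
pos 1 'd': at 6
pos 2 'd': at 7
pos 3 'e': at 8
pos 4 'b': at 9  → match P1@[1:4]
pos 5 'b': at 1 ·f
pos 6 'd': at 2
pos 7 'a': at 3
pos 8 'c': at 4
pos 9 'd': at 5  → match P0@[5:9],P2@[7:9]
pos 10 'b': at 1 ·f
pos 11 'd': at 2
pos 12 'a': at 3
pos 13 'c': at 4
pos 14 'd': at 5  → match P0@[10:14],P2@[12:14]
pos 15 'a': at 10 ·f
pos 16 'd': at 6 ·f
pos 17 'd': at 7
pos 18 'e': at 8
pos 19 'b': at 9  → match P1@[16:19]
pos 20 'c': at 0 ·f
pos 21 'd': at 6
pos 22 'c': at 0 ·f
pos 23 'd': at 6
pos 24 'd': at 7
pos 25 'e': at 8
pos 26 'b': at 9  → match P1@[23:26]
pos 27 'd': at 2 ·f
pos 28 'd': at 7 ·f
pos 29 'e': at 8
pos 30 'b': at 9  → match P1@[27:30]
pos 31 'a': at 10 ·f
pos 32 'c': at 11
pos 33 'd': at 12  → match P2@[31:33]
pos 34 'd': at 7 ·f
pos 35 'd': at 7 ·f
pos 36 'e': at 8
pos 37 'b': at 9  → match P1@[34:37]
pos 38 'a': at 10 ·f
pos 39 'c': at 11
pos 40 'd': at 12  → match P2@[38:40]
pos 41 'd': at 7 ·f
pos 42 'b': at 1 ·f
pos 43 'd': at 2
pos 44 'a': at 3
pos 45 'c': at 4
pos 46 'd': at 5  → match P0@[42:46],P2@[44:46]
pos 47 'a': at 10 ·f
pos 48 'c': at 11
pos 49 'd': at 12  → match P2@[47:49]
pos 50 'b': at 1 ·f
pos 51 'd': at 2
pos 52 'a': at 3
pos 53 'c': at 4
pos 54 'd': at 5  → match P0@[50:54],P2@[52:54]
pos 55 'c': at 0 ·f
pos 56 'b': at 1
pos 57 'd': at 2
pos 58 'a': at 3
pos 59 'c': at 4
pos 60 'd': at 5  → match P0@[56:60],P2@[58:60]
pos 61 'd': at 7 ·f
pos 62 'a': at 10 ·f
pos 63 'c': at 11
pos 64 'd': at 12  → match P2@[62:64]
pos 65 'd': at 7 ·f
pos 66 'b': at 1 ·f
pos 67 'd': at 2

Result: [[4,1],[9,0],[9,2],[14,0],[14,2],[19,1],[26,1],[30,1],[33,2],[37,1],[40,2],[46,0],[46,2],[49,2],[54,0],[54,2],[60,0],[60,2],[64,2]]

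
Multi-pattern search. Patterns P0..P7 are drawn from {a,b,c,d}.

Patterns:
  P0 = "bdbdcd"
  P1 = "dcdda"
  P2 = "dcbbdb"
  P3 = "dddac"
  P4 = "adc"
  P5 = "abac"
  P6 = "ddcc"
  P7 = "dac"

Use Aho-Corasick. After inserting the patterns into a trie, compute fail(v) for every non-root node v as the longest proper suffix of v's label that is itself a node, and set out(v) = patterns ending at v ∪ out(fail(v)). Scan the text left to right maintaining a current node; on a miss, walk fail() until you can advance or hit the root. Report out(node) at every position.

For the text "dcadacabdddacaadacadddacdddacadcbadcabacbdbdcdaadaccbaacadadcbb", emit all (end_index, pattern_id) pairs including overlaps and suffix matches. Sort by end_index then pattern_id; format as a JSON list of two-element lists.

Build automaton:
Trie nodes:
  0='ε' goto a→20 b→1 d→7
  1='b' goto d→2
  2='bd' goto b→3
  3='bdb' goto d→4
  4='bdbd' goto c→5
  5='bdbdc' goto d→6
  6='bdbdcd' goto ·  [P0 ends]
  7='d' goto a→28 c→8 d→16
  8='dc' goto b→12 d→9
  9='dcd' goto d→10
  10='dcdd' goto a→11
  11='dcdda' goto ·  [P1 ends]
  12='dcb' goto b→13
  13='dcbb' goto d→14
  14='dcbbd' goto b→15
  15='dcbbdb' goto ·  [P2 ends]
  16='dd' goto c→26 d→17
  17='ddd' goto a→18
  18='ddda' goto c→19
  19='dddac' goto ·  [P3 ends]
  20='a' goto b→23 d→21
  21='ad' goto c→22
  22='adc' goto ·  [P4 ends]
  23='ab' goto a→24
  24='aba' goto c→25
  25='abac' goto ·  [P5 ends]
  26='ddc' goto c→27
  27='ddcc' goto ·  [P6 ends]
  28='da' goto c→29
  29='dac' goto ·  [P7 ends]

BFS fail/out derivation:
  fail(1) 'b': from fail(0)=0 chase 'b': 0 ⇒ 0;  out=∅∪out(0)=∅
  fail(7) 'd': from fail(0)=0 chase 'd': 0 ⇒ 0;  out=∅∪out(0)=∅
  fail(20) 'a': from fail(0)=0 chase 'a': 0 ⇒ 0;  out=∅∪out(0)=∅
  fail(2) 'bd': from fail(1)=0 chase 'd': 0 ⇒ 7;  out=∅∪out(7)=∅
  fail(8) 'dc': from fail(7)=0 chase 'c': 0 ⇒ 0;  out=∅∪out(0)=∅
  fail(16) 'dd': from fail(7)=0 chase 'd': 0 ⇒ 7;  out=∅∪out(7)=∅
  fail(21) 'ad': from fail(20)=0 chase 'd': 0 ⇒ 7;  out=∅∪out(7)=∅
  fail(23) 'ab': from fail(20)=0 chase 'b': 0 ⇒ 1;  out=∅∪out(1)=∅
  fail(28) 'da': from fail(7)=0 chase 'a': 0 ⇒ 20;  out=∅∪out(20)=∅
  fail(3) 'bdb': from fail(2)=7 chase 'b': 7→0 ⇒ 1;  out=∅∪out(1)=∅
  fail(9) 'dcd': from fail(8)=0 chase 'd': 0 ⇒ 7;  out=∅∪out(7)=∅
  fail(12) 'dcb': from fail(8)=0 chase 'b': 0 ⇒ 1;  out=∅∪out(1)=∅
  fail(17) 'ddd': from fail(16)=7 chase 'd': 7 ⇒ 16;  out=∅∪out(16)=∅
  fail(22) 'adc': from fail(21)=7 chase 'c': 7 ⇒ 8;  out={4}∪out(8)={4}
  fail(24) 'aba': from fail(23)=1 chase 'a': 1→0 ⇒ 20;  out=∅∪out(20)=∅
  fail(26) 'ddc': from fail(16)=7 chase 'c': 7 ⇒ 8;  out=∅∪out(8)=∅
  fail(29) 'dac': from fail(28)=20 chase 'c': 20→0 ⇒ 0;  out={7}∪out(0)={7}
  fail(4) 'bdbd': from fail(3)=1 chase 'd': 1 ⇒ 2;  out=∅∪out(2)=∅
  fail(10) 'dcdd': from fail(9)=7 chase 'd': 7 ⇒ 16;  out=∅∪out(16)=∅
  fail(13) 'dcbb': from fail(12)=1 chase 'b': 1→0 ⇒ 1;  out=∅∪out(1)=∅
  fail(18) 'ddda': from fail(17)=16 chase 'a': 16→7 ⇒ 28;  out=∅∪out(28)=∅
  fail(25) 'abac': from fail(24)=20 chase 'c': 20→0 ⇒ 0;  out={5}∪out(0)={5}
  fail(27) 'ddcc': from fail(26)=8 chase 'c': 8→0 ⇒ 0;  out={6}∪out(0)={6}
  fail(5) 'bdbdc': from fail(4)=2 chase 'c': 2→7 ⇒ 8;  out=∅∪out(8)=∅
  fail(11) 'dcdda': from fail(10)=16 chase 'a': 16→7 ⇒ 28;  out={1}∪out(28)={1}
  fail(14) 'dcbbd': from fail(13)=1 chase 'd': 1 ⇒ 2;  out=∅∪out(2)=∅
  fail(19) 'dddac': from fail(18)=28 chase 'c': 28 ⇒ 29;  out={3}∪out(29)={3,7}
  fail(6) 'bdbdcd': from fail(5)=8 chase 'd': 8 ⇒ 9;  out={0}∪out(9)={0}
  fail(15) 'dcbbdb': from fail(14)=2 chase 'b': 2 ⇒ 3;  out={2}∪out(3)={2}

Scan:
i=0 'd': node 0→7
i=1 'c': node 7→8
i=2 'a': node 8→20 (fail-walked)
i=3 'd': node 20→21
i=4 'a': node 21→28 (fail-walked)
i=5 'c': node 28→29  ** P7@[3:5]
i=6 'a': node 29→20 (fail-walked)
i=7 'b': node 20→23
i=8 'd': node 23→2 (fail-walked)
i=9 'd': node 2→16 (fail-walked)
i=10 'd': node 16→17
i=11 'a': node 17→18
i=12 'c': node 18→19  ** P3@[8:12],P7@[10:12]
i=13 'a': node 19→20 (fail-walked)
i=14 'a': node 20→20 (fail-walked)
i=15 'd': node 20→21
i=16 'a': node 21→28 (fail-walked)
i=17 'c': node 28→29  ** P7@[15:17]
i=18 'a': node 29→20 (fail-walked)
i=19 'd': node 20→21
i=20 'd': node 21→16 (fail-walked)
i=21 'd': node 16→17
i=22 'a': node 17→18
i=23 'c': node 18→19  ** P3@[19:23],P7@[21:23]
i=24 'd': node 19→7 (fail-walked)
i=25 'd': node 7→16
i=26 'd': node 16→17
i=27 'a': node 17→18
i=28 'c': node 18→19  ** P3@[24:28],P7@[26:28]
i=29 'a': node 19→20 (fail-walked)
i=30 'd': node 20→21
i=31 'c': node 21→22  ** P4@[29:31]
i=32 'b': node 22→12 (fail-walked)
i=33 'a': node 12→20 (fail-walked)
i=34 'd': node 20→21
i=35 'c': node 21→22  ** P4@[33:35]
i=36 'a': node 22→20 (fail-walked)
i=37 'b': node 20→23
i=38 'a': node 23→24
i=39 'c': node 24→25  ** P5@[36:39]
i=40 'b': node 25→1 (fail-walked)
i=41 'd': node 1→2
i=42 'b': node 2→3
i=43 'd': node 3→4
i=44 'c': node 4→5
i=45 'd': node 5→6  ** P0@[40:45]
i=46 'a': node 6→28 (fail-walked)
i=47 'a': node 28→20 (fail-walked)
i=48 'd': node 20→21
i=49 'a': node 21→28 (fail-walked)
i=50 'c': node 28→29  ** P7@[48:50]
i=51 'c': node 29→0 (fail-walked)
i=52 'b': node 0→1
i=53 'a': node 1→20 (fail-walked)
i=54 'a': node 20→20 (fail-walked)
i=55 'c': node 20→0 (fail-walked)
i=56 'a': node 0→20
i=57 'd': node 20→21
i=58 'a': node 21→28 (fail-walked)
i=59 'd': node 28→21 (fail-walked)
i=60 'c': node 21→22  ** P4@[58:60]
i=61 'b': node 22→12 (fail-walked)
i=62 'b': node 12→13

All matches (sorted): [[5,7],[12,3],[12,7],[17,7],[23,3],[23,7],[28,3],[28,7],[31,4],[35,4],[39,5],[45,0],[50,7],[60,4]]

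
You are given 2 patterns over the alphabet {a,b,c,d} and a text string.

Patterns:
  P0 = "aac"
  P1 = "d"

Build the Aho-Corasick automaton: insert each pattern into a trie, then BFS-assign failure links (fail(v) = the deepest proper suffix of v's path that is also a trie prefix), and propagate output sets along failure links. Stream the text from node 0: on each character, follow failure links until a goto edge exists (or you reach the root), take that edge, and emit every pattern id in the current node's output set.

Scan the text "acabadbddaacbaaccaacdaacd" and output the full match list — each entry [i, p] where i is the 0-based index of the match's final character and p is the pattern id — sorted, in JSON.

Construct AC machine:
Trie nodes:
  0='ε' goto a→1 d→4
  1='a' goto a→2
  2='aa' goto c→3
  3='aac' goto ·  [P0 ends]
  4='d' goto ·  [P1 ends]

Failure links (BFS by depth):
  n1('a'): parent n0 fail=0; on 'a' 0 → fail=0;  out ∅∪∅=∅
  n4('d'): parent n0 fail=0; on 'd' 0 → fail=0;  out {1}∪∅={1}
  n2('aa'): parent n1 fail=0; on 'a' 0 → fail=1;  out ∅∪∅=∅
  n3('aac'): parent n2 fail=1; on 'c' 1→0 → fail=0;  out {0}∪∅={0}

Text stream:
[0] read 'a'  n0⇒n1
[1] read 'c'  n1⇒n0 (via fail)
[2] read 'a'  n0⇒n1
[3] read 'b'  n1⇒n0 (via fail)
[4] read 'a'  n0⇒n1
[5] read 'd'  n1⇒n4 (via fail)  → match P1@[5:5]
[6] read 'b'  n4⇒n0 (via fail)
[7] read 'd'  n0⇒n4  → match P1@[7:7]
[8] read 'd'  n4⇒n4 (via fail)  → match P1@[8:8]
[9] read 'a'  n4⇒n1 (via fail)
[10] read 'a'  n1⇒n2
[11] read 'c'  n2⇒n3  → match P0@[9:11]
[12] read 'b'  n3⇒n0 (via fail)
[13] read 'a'  n0⇒n1
[14] read 'a'  n1⇒n2
[15] read 'c'  n2⇒n3  → match P0@[13:15]
[16] read 'c'  n3⇒n0 (via fail)
[17] read 'a'  n0⇒n1
[18] read 'a'  n1⇒n2
[19] read 'c'  n2⇒n3  → match P0@[17:19]
[20] read 'd'  n3⇒n4 (via fail)  → match P1@[20:20]
[21] read 'a'  n4⇒n1 (via fail)
[22] read 'a'  n1⇒n2
[23] read 'c'  n2⇒n3  → match P0@[21:23]
[24] read 'd'  n3⇒n4 (via fail)  → match P1@[24:24]

Result: [[5,1],[7,1],[8,1],[11,0],[15,0],[19,0],[20,1],[23,0],[24,1]]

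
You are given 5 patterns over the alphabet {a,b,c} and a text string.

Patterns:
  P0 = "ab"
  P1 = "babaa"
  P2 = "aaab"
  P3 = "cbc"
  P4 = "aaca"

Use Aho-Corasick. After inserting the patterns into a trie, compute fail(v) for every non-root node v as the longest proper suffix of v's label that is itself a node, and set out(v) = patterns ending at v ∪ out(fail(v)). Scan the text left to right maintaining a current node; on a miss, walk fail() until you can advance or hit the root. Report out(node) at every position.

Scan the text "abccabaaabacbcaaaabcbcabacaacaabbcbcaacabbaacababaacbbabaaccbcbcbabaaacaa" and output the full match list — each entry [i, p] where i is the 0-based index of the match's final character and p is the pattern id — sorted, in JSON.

Construct AC machine:
Trie nodes:
  0='ε' goto a→1 b→3 c→11
  1='a' goto a→8 b→2
  2='ab' goto ·  [P0 ends]
  3='b' goto a→4
  4='ba' goto b→5
  5='bab' goto a→6
  6='baba' goto a→7
  7='babaa' goto ·  [P1 ends]
  8='aa' goto a→9 c→14
  9='aaa' goto b→10
  10='aaab' goto ·  [P2 ends]
  11='c' goto b→12
  12='cb' goto c→13
  13='cbc' goto ·  [P3 ends]
  14='aac' goto a→15
  15='aaca' goto ·  [P4 ends]

Failure links (BFS by depth):
  fail(1) 'a': from fail(0)=0 chase 'a': 0 ⇒ 0;  out=∅∪out(0)=∅
  fail(3) 'b': from fail(0)=0 chase 'b': 0 ⇒ 0;  out=∅∪out(0)=∅
  fail(11) 'c': from fail(0)=0 chase 'c': 0 ⇒ 0;  out=∅∪out(0)=∅
  fail(2) 'ab': from fail(1)=0 chase 'b': 0 ⇒ 3;  out={0}∪out(3)={0}
  fail(4) 'ba': from fail(3)=0 chase 'a': 0 ⇒ 1;  out=∅∪out(1)=∅
  fail(8) 'aa': from fail(1)=0 chase 'a': 0 ⇒ 1;  out=∅∪out(1)=∅
  fail(12) 'cb': from fail(11)=0 chase 'b': 0 ⇒ 3;  out=∅∪out(3)=∅
  fail(5) 'bab': from fail(4)=1 chase 'b': 1 ⇒ 2;  out=∅∪out(2)={0}
  fail(9) 'aaa': from fail(8)=1 chase 'a': 1 ⇒ 8;  out=∅∪out(8)=∅
  fail(13) 'cbc': from fail(12)=3 chase 'c': 3→0 ⇒ 11;  out={3}∪out(11)={3}
  fail(14) 'aac': from fail(8)=1 chase 'c': 1→0 ⇒ 11;  out=∅∪out(11)=∅
  fail(6) 'baba': from fail(5)=2 chase 'a': 2→3 ⇒ 4;  out=∅∪out(4)=∅
  fail(10) 'aaab': from fail(9)=8 chase 'b': 8→1 ⇒ 2;  out={2}∪out(2)={0,2}
  fail(15) 'aaca': from fail(14)=11 chase 'a': 11→0 ⇒ 1;  out={4}∪out(1)={4}
  fail(7) 'babaa': from fail(6)=4 chase 'a': 4→1 ⇒ 8;  out={1}∪out(8)={1}

Scan:
[0] read 'a'  n0⇒n1
[1] read 'b'  n1⇒n2  emit P0@[0:1]
[2] read 'c'  n2⇒n11 (via fail)
[3] read 'c'  n11⇒n11 (via fail)
[4] read 'a'  n11⇒n1 (via fail)
[5] read 'b'  n1⇒n2  emit P0@[4:5]
[6] read 'a'  n2⇒n4 (via fail)
[7] read 'a'  n4⇒n8 (via fail)
[8] read 'a'  n8⇒n9
[9] read 'b'  n9⇒n10  emit P0@[8:9],P2@[6:9]
[10] read 'a'  n10⇒n4 (via fail)
[11] read 'c'  n4⇒n11 (via fail)
[12] read 'b'  n11⇒n12
[13] read 'c'  n12⇒n13  emit P3@[11:13]
[14] read 'a'  n13⇒n1 (via fail)
[15] read 'a'  n1⇒n8
[16] read 'a'  n8⇒n9
[17] read 'a'  n9⇒n9 (via fail)
[18] read 'b'  n9⇒n10  emit P0@[17:18],P2@[15:18]
[19] read 'c'  n10⇒n11 (via fail)
[20] read 'b'  n11⇒n12
[21] read 'c'  n12⇒n13  emit P3@[19:21]
[22] read 'a'  n13⇒n1 (via fail)
[23] read 'b'  n1⇒n2  emit P0@[22:23]
[24] read 'a'  n2⇒n4 (via fail)
[25] read 'c'  n4⇒n11 (via fail)
[26] read 'a'  n11⇒n1 (via fail)
[27] read 'a'  n1⇒n8
[28] read 'c'  n8⇒n14
[29] read 'a'  n14⇒n15  emit P4@[26:29]
[30] read 'a'  n15⇒n8 (via fail)
[31] read 'b'  n8⇒n2 (via fail)  emit P0@[30:31]
[32] read 'b'  n2⇒n3 (via fail)
[33] read 'c'  n3⇒n11 (via fail)
[34] read 'b'  n11⇒n12
[35] read 'c'  n12⇒n13  emit P3@[33:35]
[36] read 'a'  n13⇒n1 (via fail)
[37] read 'a'  n1⇒n8
[38] read 'c'  n8⇒n14
[39] read 'a'  n14⇒n15  emit P4@[36:39]
[40] read 'b'  n15⇒n2 (via fail)  emit P0@[39:40]
[41] read 'b'  n2⇒n3 (via fail)
[42] read 'a'  n3⇒n4
[43] read 'a'  n4⇒n8 (via fail)
[44] read 'c'  n8⇒n14
[45] read 'a'  n14⇒n15  emit P4@[42:45]
[46] read 'b'  n15⇒n2 (via fail)  emit P0@[45:46]
[47] read 'a'  n2⇒n4 (via fail)
[48] read 'b'  n4⇒n5  emit P0@[47:48]
[49] read 'a'  n5⇒n6
[50] read 'a'  n6⇒n7  emit P1@[46:50]
[51] read 'c'  n7⇒n14 (via fail)
[52] read 'b'  n14⇒n12 (via fail)
[53] read 'b'  n12⇒n3 (via fail)
[54] read 'a'  n3⇒n4
[55] read 'b'  n4⇒n5  emit P0@[54:55]
[56] read 'a'  n5⇒n6
[57] read 'a'  n6⇒n7  emit P1@[53:57]
[58] read 'c'  n7⇒n14 (via fail)
[59] read 'c'  n14⇒n11 (via fail)
[60] read 'b'  n11⇒n12
[61] read 'c'  n12⇒n13  emit P3@[59:61]
[62] read 'b'  n13⇒n12 (via fail)
[63] read 'c'  n12⇒n13  emit P3@[61:63]
[64] read 'b'  n13⇒n12 (via fail)
[65] read 'a'  n12⇒n4 (via fail)
[66] read 'b'  n4⇒n5  emit P0@[65:66]
[67] read 'a'  n5⇒n6
[68] read 'a'  n6⇒n7  emit P1@[64:68]
[69] read 'a'  n7⇒n9 (via fail)
[70] read 'c'  n9⇒n14 (via fail)
[71] read 'a'  n14⇒n15  emit P4@[68:71]
[72] read 'a'  n15⇒n8 (via fail)

All matches (sorted): [[1,0],[5,0],[9,0],[9,2],[13,3],[18,0],[18,2],[21,3],[23,0],[29,4],[31,0],[35,3],[39,4],[40,0],[45,4],[46,0],[48,0],[50,1],[55,0],[57,1],[61,3],[63,3],[66,0],[68,1],[71,4]]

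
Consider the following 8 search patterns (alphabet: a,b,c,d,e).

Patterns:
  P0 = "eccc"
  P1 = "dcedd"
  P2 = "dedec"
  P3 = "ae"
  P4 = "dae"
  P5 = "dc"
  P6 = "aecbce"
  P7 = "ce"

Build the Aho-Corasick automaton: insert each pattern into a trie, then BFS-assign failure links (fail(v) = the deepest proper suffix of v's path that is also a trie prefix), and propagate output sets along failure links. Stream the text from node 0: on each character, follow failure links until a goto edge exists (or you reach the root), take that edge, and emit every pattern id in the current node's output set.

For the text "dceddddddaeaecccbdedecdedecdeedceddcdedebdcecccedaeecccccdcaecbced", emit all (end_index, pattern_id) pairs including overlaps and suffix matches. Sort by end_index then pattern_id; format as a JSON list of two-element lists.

Build:
Trie nodes:
  0='ε' goto a→14 c→22 d→5 e→1
  1='e' goto c→2
  2='ec' goto c→3
  3='ecc' goto c→4
  4='eccc' goto ·  [P0 ends]
  5='d' goto a→16 c→6 e→10
  6='dc' goto e→7  [P5 ends]
  7='dce' goto d→8
  8='dced' goto d→9
  9='dcedd' goto ·  [P1 ends]
  10='de' goto d→11
  11='ded' goto e→12
  12='dede' goto c→13
  13='dedec' goto ·  [P2 ends]
  14='a' goto e→15
  15='ae' goto c→18  [P3 ends]
  16='da' goto e→17
  17='dae' goto ·  [P4 ends]
  18='aec' goto b→19
  19='aecb' goto c→20
  20='aecbc' goto e→21
  21='aecbce' goto ·  [P6 ends]
  22='c' goto e→23
  23='ce' goto ·  [P7 ends]

BFS fail/out derivation:
  fail(1) 'e': from fail(0)=0 chase 'e': 0 ⇒ 0;  out=∅∪out(0)=∅
  fail(5) 'd': from fail(0)=0 chase 'd': 0 ⇒ 0;  out=∅∪out(0)=∅
  fail(14) 'a': from fail(0)=0 chase 'a': 0 ⇒ 0;  out=∅∪out(0)=∅
  fail(22) 'c': from fail(0)=0 chase 'c': 0 ⇒ 0;  out=∅∪out(0)=∅
  fail(2) 'ec': from fail(1)=0 chase 'c': 0 ⇒ 22;  out=∅∪out(22)=∅
  fail(6) 'dc': from fail(5)=0 chase 'c': 0 ⇒ 22;  out={5}∪out(22)={5}
  fail(10) 'de': from fail(5)=0 chase 'e': 0 ⇒ 1;  out=∅∪out(1)=∅
  fail(15) 'ae': from fail(14)=0 chase 'e': 0 ⇒ 1;  out={3}∪out(1)={3}
  fail(16) 'da': from fail(5)=0 chase 'a': 0 ⇒ 14;  out=∅∪out(14)=∅
  fail(23) 'ce': from fail(22)=0 chase 'e': 0 ⇒ 1;  out={7}∪out(1)={7}
  fail(3) 'ecc': from fail(2)=22 chase 'c': 22→0 ⇒ 22;  out=∅∪out(22)=∅
  fail(7) 'dce': from fail(6)=22 chase 'e': 22 ⇒ 23;  out=∅∪out(23)={7}
  fail(11) 'ded': from fail(10)=1 chase 'd': 1→0 ⇒ 5;  out=∅∪out(5)=∅
  fail(17) 'dae': from fail(16)=14 chase 'e': 14 ⇒ 15;  out={4}∪out(15)={3,4}
  fail(18) 'aec': from fail(15)=1 chase 'c': 1 ⇒ 2;  out=∅∪out(2)=∅
  fail(4) 'eccc': from fail(3)=22 chase 'c': 22→0 ⇒ 22;  out={0}∪out(22)={0}
  fail(8) 'dced': from fail(7)=23 chase 'd': 23→1→0 ⇒ 5;  out=∅∪out(5)=∅
  fail(12) 'dede': from fail(11)=5 chase 'e': 5 ⇒ 10;  out=∅∪out(10)=∅
  fail(19) 'aecb': from fail(18)=2 chase 'b': 2→22→0 ⇒ 0;  out=∅∪out(0)=∅
  fail(9) 'dcedd': from fail(8)=5 chase 'd': 5→0 ⇒ 5;  out={1}∪out(5)={1}
  fail(13) 'dedec': from fail(12)=10 chase 'c': 10→1 ⇒ 2;  out={2}∪out(2)={2}
  fail(20) 'aecbc': from fail(19)=0 chase 'c': 0 ⇒ 22;  out=∅∪out(22)=∅
  fail(21) 'aecbce': from fail(20)=22 chase 'e': 22 ⇒ 23;  out={6}∪out(23)={6,7}

Scan:
[0] read 'd'  n0⇒n5
[1] read 'c'  n5⇒n6  emit P5@[0:1]
[2] read 'e'  n6⇒n7  emit P7@[1:2]
[3] read 'd'  n7⇒n8
[4] read 'd'  n8⇒n9  emit P1@[0:4]
[5] read 'd'  n9⇒n5 (fail-walked)
[6] read 'd'  n5⇒n5 (fail-walked)
[7] read 'd'  n5⇒n5 (fail-walked)
[8] read 'd'  n5⇒n5 (fail-walked)
[9] read 'a'  n5⇒n16
[10] read 'e'  n16⇒n17  emit P3@[9:10],P4@[8:10]
[11] read 'a'  n17⇒n14 (fail-walked)
[12] read 'e'  n14⇒n15  emit P3@[11:12]
[13] read 'c'  n15⇒n18
[14] read 'c'  n18⇒n3 (fail-walked)
[15] read 'c'  n3⇒n4  emit P0@[12:15]
[16] read 'b'  n4⇒n0 (fail-walked)
[17] read 'd'  n0⇒n5
[18] read 'e'  n5⇒n10
[19] read 'd'  n10⇒n11
[20] read 'e'  n11⇒n12
[21] read 'c'  n12⇒n13  emit P2@[17:21]
[22] read 'd'  n13⇒n5 (fail-walked)
[23] read 'e'  n5⇒n10
[24] read 'd'  n10⇒n11
[25] read 'e'  n11⇒n12
[26] read 'c'  n12⇒n13  emit P2@[22:26]
[27] read 'd'  n13⇒n5 (fail-walked)
[28] read 'e'  n5⇒n10
[29] read 'e'  n10⇒n1 (fail-walked)
[30] read 'd'  n1⇒n5 (fail-walked)
[31] read 'c'  n5⇒n6  emit P5@[30:31]
[32] read 'e'  n6⇒n7  emit P7@[31:32]
[33] read 'd'  n7⇒n8
[34] read 'd'  n8⇒n9  emit P1@[30:34]
[35] read 'c'  n9⇒n6 (fail-walked)  emit P5@[34:35]
[36] read 'd'  n6⇒n5 (fail-walked)
[37] read 'e'  n5⇒n10
[38] read 'd'  n10⇒n11
[39] read 'e'  n11⇒n12
[40] read 'b'  n12⇒n0 (fail-walked)
[41] read 'd'  n0⇒n5
[42] read 'c'  n5⇒n6  emit P5@[41:42]
[43] read 'e'  n6⇒n7  emit P7@[42:43]
[44] read 'c'  n7⇒n2 (fail-walked)
[45] read 'c'  n2⇒n3
[46] read 'c'  n3⇒n4  emit P0@[43:46]
[47] read 'e'  n4⇒n23 (fail-walked)  emit P7@[46:47]
[48] read 'd'  n23⇒n5 (fail-walked)
[49] read 'a'  n5⇒n16
[50] read 'e'  n16⇒n17  emit P3@[49:50],P4@[48:50]
[51] read 'e'  n17⇒n1 (fail-walked)
[52] read 'c'  n1⇒n2
[53] read 'c'  n2⇒n3
[54] read 'c'  n3⇒n4  emit P0@[51:54]
[55] read 'c'  n4⇒n22 (fail-walked)
[56] read 'c'  n22⇒n22 (fail-walked)
[57] read 'd'  n22⇒n5 (fail-walked)
[58] read 'c'  n5⇒n6  emit P5@[57:58]
[59] read 'a'  n6⇒n14 (fail-walked)
[60] read 'e'  n14⇒n15  emit P3@[59:60]
[61] read 'c'  n15⇒n18
[62] read 'b'  n18⇒n19
[63] read 'c'  n19⇒n20
[64] read 'e'  n20⇒n21  emit P6@[59:64],P7@[63:64]
[65] read 'd'  n21⇒n5 (fail-walked)

All matches (sorted): [[1,5],[2,7],[4,1],[10,3],[10,4],[12,3],[15,0],[21,2],[26,2],[31,5],[32,7],[34,1],[35,5],[42,5],[43,7],[46,0],[47,7],[50,3],[50,4],[54,0],[58,5],[60,3],[64,6],[64,7]]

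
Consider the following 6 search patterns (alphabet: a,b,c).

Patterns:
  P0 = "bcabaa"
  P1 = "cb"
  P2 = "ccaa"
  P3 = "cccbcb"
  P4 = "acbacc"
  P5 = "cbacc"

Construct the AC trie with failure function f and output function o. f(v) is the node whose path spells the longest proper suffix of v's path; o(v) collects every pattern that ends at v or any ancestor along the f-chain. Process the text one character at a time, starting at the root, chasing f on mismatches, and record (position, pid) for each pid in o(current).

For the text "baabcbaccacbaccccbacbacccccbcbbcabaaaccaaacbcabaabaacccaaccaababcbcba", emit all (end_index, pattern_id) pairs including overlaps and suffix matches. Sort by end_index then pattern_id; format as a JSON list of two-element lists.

Build automaton:
Trie nodes:
  n0 'ε': a→16 b→1 c→7
  n1 'b': c→2
  n2 'bc': a→3
  n3 'bca': b→4
  n4 'bcab': a→5
  n5 'bcaba': a→6
  n6 'bcabaa': ·  ←P0
  n7 'c': b→8 c→9
  n8 'cb': a→22  ←P1
  n9 'cc': a→10 c→12
  n10 'cca': a→11
  n11 'ccaa': ·  ←P2
  n12 'ccc': b→13
  n13 'cccb': c→14
  n14 'cccbc': b→15
  n15 'cccbcb': ·  ←P3
  n16 'a': c→17
  n17 'ac': b→18
  n18 'acb': a→19
  n19 'acba': c→20
  n20 'acbac': c→21
  n21 'acbacc': ·  ←P4
  n22 'cba': c→23
  n23 'cbac': c→24
  n24 'cbacc': ·  ←P5

BFS fail/out derivation:
  n1('b'): parent n0 fail=0; on 'b' 0 → fail=0;  out ∅∪∅=∅
  n7('c'): parent n0 fail=0; on 'c' 0 → fail=0;  out ∅∪∅=∅
  n16('a'): parent n0 fail=0; on 'a' 0 → fail=0;  out ∅∪∅=∅
  n2('bc'): parent n1 fail=0; on 'c' 0 → fail=7;  out ∅∪∅=∅
  n8('cb'): parent n7 fail=0; on 'b' 0 → fail=1;  out {1}∪∅={1}
  n9('cc'): parent n7 fail=0; on 'c' 0 → fail=7;  out ∅∪∅=∅
  n17('ac'): parent n16 fail=0; on 'c' 0 → fail=7;  out ∅∪∅=∅
  n3('bca'): parent n2 fail=7; on 'a' 7→0 → fail=16;  out ∅∪∅=∅
  n10('cca'): parent n9 fail=7; on 'a' 7→0 → fail=16;  out ∅∪∅=∅
  n12('ccc'): parent n9 fail=7; on 'c' 7 → fail=9;  out ∅∪∅=∅
  n18('acb'): parent n17 fail=7; on 'b' 7 → fail=8;  out ∅∪{1}={1}
  n22('cba'): parent n8 fail=1; on 'a' 1→0 → fail=16;  out ∅∪∅=∅
  n4('bcab'): parent n3 fail=16; on 'b' 16→0 → fail=1;  out ∅∪∅=∅
  n11('ccaa'): parent n10 fail=16; on 'a' 16→0 → fail=16;  out {2}∪∅={2}
  n13('cccb'): parent n12 fail=9; on 'b' 9→7 → fail=8;  out ∅∪{1}={1}
  n19('acba'): parent n18 fail=8; on 'a' 8 → fail=22;  out ∅∪∅=∅
  n23('cbac'): parent n22 fail=16; on 'c' 16 → fail=17;  out ∅∪∅=∅
  n5('bcaba'): parent n4 fail=1; on 'a' 1→0 → fail=16;  out ∅∪∅=∅
  n14('cccbc'): parent n13 fail=8; on 'c' 8→1 → fail=2;  out ∅∪∅=∅
  n20('acbac'): parent n19 fail=22; on 'c' 22 → fail=23;  out ∅∪∅=∅
  n24('cbacc'): parent n23 fail=17; on 'c' 17→7 → fail=9;  out {5}∪∅={5}
  n6('bcabaa'): parent n5 fail=16; on 'a' 16→0 → fail=16;  out {0}∪∅={0}
  n15('cccbcb'): parent n14 fail=2; on 'b' 2→7 → fail=8;  out {3}∪{1}={1,3}
  n21('acbacc'): parent n20 fail=23; on 'c' 23 → fail=24;  out {4}∪{5}={4,5}

Run:
i=0 'b': node 0→1
i=1 'a': node 1→16 (fail-walked)
i=2 'a': node 16→16 (fail-walked)
i=3 'b': node 16→1 (fail-walked)
i=4 'c': node 1→2
i=5 'b': node 2→8 (fail-walked)  → match P1@[4:5]
i=6 'a': node 8→22
i=7 'c': node 22→23
i=8 'c': node 23→24  → match P5@[4:8]
i=9 'a': node 24→10 (fail-walked)
i=10 'c': node 10→17 (fail-walked)
i=11 'b': node 17→18  → match P1@[10:11]
i=12 'a': node 18→19
i=13 'c': node 19→20
i=14 'c': node 20→21  → match P4@[9:14],P5@[10:14]
i=15 'c': node 21→12 (fail-walked)
i=16 'c': node 12→12 (fail-walked)
i=17 'b': node 12→13  → match P1@[16:17]
i=18 'a': node 13→22 (fail-walked)
i=19 'c': node 22→23
i=20 'b': node 23→18 (fail-walked)  → match P1@[19:20]
i=21 'a': node 18→19
i=22 'c': node 19→20
i=23 'c': node 20→21  → match P4@[18:23],P5@[19:23]
i=24 'c': node 21→12 (fail-walked)
i=25 'c': node 12→12 (fail-walked)
i=26 'c': node 12→12 (fail-walked)
i=27 'b': node 12→13  → match P1@[26:27]
i=28 'c': node 13→14
i=29 'b': node 14→15  → match P1@[28:29],P3@[24:29]
i=30 'b': node 15→1 (fail-walked)
i=31 'c': node 1→2
i=32 'a': node 2→3
i=33 'b': node 3→4
i=34 'a': node 4→5
i=35 'a': node 5→6  → match P0@[30:35]
i=36 'a': node 6→16 (fail-walked)
i=37 'c': node 16→17
i=38 'c': node 17→9 (fail-walked)
i=39 'a': node 9→10
i=40 'a': node 10→11  → match P2@[37:40]
i=41 'a': node 11→16 (fail-walked)
i=42 'c': node 16→17
i=43 'b': node 17→18  → match P1@[42:43]
i=44 'c': node 18→2 (fail-walked)
i=45 'a': node 2→3
i=46 'b': node 3→4
i=47 'a': node 4→5
i=48 'a': node 5→6  → match P0@[43:48]
i=49 'b': node 6→1 (fail-walked)
i=50 'a': node 1→16 (fail-walked)
i=51 'a': node 16→16 (fail-walked)
i=52 'c': node 16→17
i=53 'c': node 17→9 (fail-walked)
i=54 'c': node 9→12
i=55 'a': node 12→10 (fail-walked)
i=56 'a': node 10→11  → match P2@[53:56]
i=57 'c': node 11→17 (fail-walked)
i=58 'c': node 17→9 (fail-walked)
i=59 'a': node 9→10
i=60 'a': node 10→11  → match P2@[57:60]
i=61 'b': node 11→1 (fail-walked)
i=62 'a': node 1→16 (fail-walked)
i=63 'b': node 16→1 (fail-walked)
i=64 'c': node 1→2
i=65 'b': node 2→8 (fail-walked)  → match P1@[64:65]
i=66 'c': node 8→2 (fail-walked)
i=67 'b': node 2→8 (fail-walked)  → match P1@[66:67]
i=68 'a': node 8→22

Result: [[5,1],[8,5],[11,1],[14,4],[14,5],[17,1],[20,1],[23,4],[23,5],[27,1],[29,1],[29,3],[35,0],[40,2],[43,1],[48,0],[56,2],[60,2],[65,1],[67,1]]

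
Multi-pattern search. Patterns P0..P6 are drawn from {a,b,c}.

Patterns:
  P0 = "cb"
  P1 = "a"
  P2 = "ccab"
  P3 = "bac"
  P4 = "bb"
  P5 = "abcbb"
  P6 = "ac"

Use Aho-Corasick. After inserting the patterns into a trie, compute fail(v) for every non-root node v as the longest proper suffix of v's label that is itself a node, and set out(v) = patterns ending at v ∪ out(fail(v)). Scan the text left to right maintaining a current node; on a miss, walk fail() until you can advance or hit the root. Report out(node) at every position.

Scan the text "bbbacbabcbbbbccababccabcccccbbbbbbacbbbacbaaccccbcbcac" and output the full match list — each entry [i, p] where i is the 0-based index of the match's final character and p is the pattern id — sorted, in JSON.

Construct AC machine:
Trie nodes:
  0='ε' goto a→3 b→7 c→1
  1='c' goto b→2 c→4
  2='cb' goto ·  [P0 ends]
  3='a' goto b→11 c→15  [P1 ends]
  4='cc' goto a→5
  5='cca' goto b→6
  6='ccab' goto ·  [P2 ends]
  7='b' goto a→8 b→10
  8='ba' goto c→9
  9='bac' goto ·  [P3 ends]
  10='bb' goto ·  [P4 ends]
  11='ab' goto c→12
  12='abc' goto b→13
  13='abcb' goto b→14
  14='abcbb' goto ·  [P5 ends]
  15='ac' goto ·  [P6 ends]

Failure links (BFS by depth):
  fail(1) 'c': from fail(0)=0 chase 'c': 0 ⇒ 0;  out=∅∪out(0)=∅
  fail(3) 'a': from fail(0)=0 chase 'a': 0 ⇒ 0;  out={1}∪out(0)={1}
  fail(7) 'b': from fail(0)=0 chase 'b': 0 ⇒ 0;  out=∅∪out(0)=∅
  fail(2) 'cb': from fail(1)=0 chase 'b': 0 ⇒ 7;  out={0}∪out(7)={0}
  fail(4) 'cc': from fail(1)=0 chase 'c': 0 ⇒ 1;  out=∅∪out(1)=∅
  fail(8) 'ba': from fail(7)=0 chase 'a': 0 ⇒ 3;  out=∅∪out(3)={1}
  fail(10) 'bb': from fail(7)=0 chase 'b': 0 ⇒ 7;  out={4}∪out(7)={4}
  fail(11) 'ab': from fail(3)=0 chase 'b': 0 ⇒ 7;  out=∅∪out(7)=∅
  fail(15) 'ac': from fail(3)=0 chase 'c': 0 ⇒ 1;  out={6}∪out(1)={6}
  fail(5) 'cca': from fail(4)=1 chase 'a': 1→0 ⇒ 3;  out=∅∪out(3)={1}
  fail(9) 'bac': from fail(8)=3 chase 'c': 3 ⇒ 15;  out={3}∪out(15)={3,6}
  fail(12) 'abc': from fail(11)=7 chase 'c': 7→0 ⇒ 1;  out=∅∪out(1)=∅
  fail(6) 'ccab': from fail(5)=3 chase 'b': 3 ⇒ 11;  out={2}∪out(11)={2}
  fail(13) 'abcb': from fail(12)=1 chase 'b': 1 ⇒ 2;  out=∅∪out(2)={0}
  fail(14) 'abcbb': from fail(13)=2 chase 'b': 2→7 ⇒ 10;  out={5}∪out(10)={4,5}

Text stream:
pos 0 'b': at 7
pos 1 'b': at 10  emit P4@[0:1]
pos 2 'b': at 10 (via fail)  emit P4@[1:2]
pos 3 'a': at 8 (via fail)  emit P1@[3:3]
pos 4 'c': at 9  emit P3@[2:4],P6@[3:4]
pos 5 'b': at 2 (via fail)  emit P0@[4:5]
pos 6 'a': at 8 (via fail)  emit P1@[6:6]
pos 7 'b': at 11 (via fail)
pos 8 'c': at 12
pos 9 'b': at 13  emit P0@[8:9]
pos 10 'b': at 14  emit P4@[9:10],P5@[6:10]
pos 11 'b': at 10 (via fail)  emit P4@[10:11]
pos 12 'b': at 10 (via fail)  emit P4@[11:12]
pos 13 'c': at 1 (via fail)
pos 14 'c': at 4
pos 15 'a': at 5  emit P1@[15:15]
pos 16 'b': at 6  emit P2@[13:16]
pos 17 'a': at 8 (via fail)  emit P1@[17:17]
pos 18 'b': at 11 (via fail)
pos 19 'c': at 12
pos 20 'c': at 4 (via fail)
pos 21 'a': at 5  emit P1@[21:21]
pos 22 'b': at 6  emit P2@[19:22]
pos 23 'c': at 12 (via fail)
pos 24 'c': at 4 (via fail)
pos 25 'c': at 4 (via fail)
pos 26 'c': at 4 (via fail)
pos 27 'c': at 4 (via fail)
pos 28 'b': at 2 (via fail)  emit P0@[27:28]
pos 29 'b': at 10 (via fail)  emit P4@[28:29]
pos 30 'b': at 10 (via fail)  emit P4@[29:30]
pos 31 'b': at 10 (via fail)  emit P4@[30:31]
pos 32 'b': at 10 (via fail)  emit P4@[31:32]
pos 33 'b': at 10 (via fail)  emit P4@[32:33]
pos 34 'a': at 8 (via fail)  emit P1@[34:34]
pos 35 'c': at 9  emit P3@[33:35],P6@[34:35]
pos 36 'b': at 2 (via fail)  emit P0@[35:36]
pos 37 'b': at 10 (via fail)  emit P4@[36:37]
pos 38 'b': at 10 (via fail)  emit P4@[37:38]
pos 39 'a': at 8 (via fail)  emit P1@[39:39]
pos 40 'c': at 9  emit P3@[38:40],P6@[39:40]
pos 41 'b': at 2 (via fail)  emit P0@[40:41]
pos 42 'a': at 8 (via fail)  emit P1@[42:42]
pos 43 'a': at 3 (via fail)  emit P1@[43:43]
pos 44 'c': at 15  emit P6@[43:44]
pos 45 'c': at 4 (via fail)
pos 46 'c': at 4 (via fail)
pos 47 'c': at 4 (via fail)
pos 48 'b': at 2 (via fail)  emit P0@[47:48]
pos 49 'c': at 1 (via fail)
pos 50 'b': at 2  emit P0@[49:50]
pos 51 'c': at 1 (via fail)
pos 52 'a': at 3 (via fail)  emit P1@[52:52]
pos 53 'c': at 15  emit P6@[52:53]

Matches: [[1,4],[2,4],[3,1],[4,3],[4,6],[5,0],[6,1],[9,0],[10,4],[10,5],[11,4],[12,4],[15,1],[16,2],[17,1],[21,1],[22,2],[28,0],[29,4],[30,4],[31,4],[32,4],[33,4],[34,1],[35,3],[35,6],[36,0],[37,4],[38,4],[39,1],[40,3],[40,6],[41,0],[42,1],[43,1],[44,6],[48,0],[50,0],[52,1],[53,6]]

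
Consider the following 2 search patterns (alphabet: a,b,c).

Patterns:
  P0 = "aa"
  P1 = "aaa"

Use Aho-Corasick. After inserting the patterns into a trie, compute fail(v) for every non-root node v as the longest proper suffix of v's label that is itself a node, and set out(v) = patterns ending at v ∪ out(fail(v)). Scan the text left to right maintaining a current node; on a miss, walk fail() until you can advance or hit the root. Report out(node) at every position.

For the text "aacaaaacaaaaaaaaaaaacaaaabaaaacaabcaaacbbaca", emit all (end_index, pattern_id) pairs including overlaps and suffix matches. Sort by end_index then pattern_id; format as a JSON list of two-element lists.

Build automaton:
Trie nodes:
  0='ε' goto a→1
  1='a' goto a→2
  2='aa' goto a→3  ←P0
  3='aaa' goto ·  ←P1

BFS fail/out derivation:
  n1('a'): parent n0 fail=0; on 'a' 0 → fail=0;  out ∅∪∅=∅
  n2('aa'): parent n1 fail=0; on 'a' 0 → fail=1;  out {0}∪∅={0}
  n3('aaa'): parent n2 fail=1; on 'a' 1 → fail=2;  out {1}∪{0}={0,1}

Run:
pos 0 'a': at 1
pos 1 'a': at 2  → match P0@[0:1]
pos 2 'c': at 0 ·f
pos 3 'a': at 1
pos 4 'a': at 2  → match P0@[3:4]
pos 5 'a': at 3  → match P0@[4:5],P1@[3:5]
pos 6 'a': at 3 ·f  → match P0@[5:6],P1@[4:6]
pos 7 'c': at 0 ·f
pos 8 'a': at 1
pos 9 'a': at 2  → match P0@[8:9]
pos 10 'a': at 3  → match P0@[9:10],P1@[8:10]
pos 11 'a': at 3 ·f  → match P0@[10:11],P1@[9:11]
pos 12 'a': at 3 ·f  → match P0@[11:12],P1@[10:12]
pos 13 'a': at 3 ·f  → match P0@[12:13],P1@[11:13]
pos 14 'a': at 3 ·f  → match P0@[13:14],P1@[12:14]
pos 15 'a': at 3 ·f  → match P0@[14:15],P1@[13:15]
pos 16 'a': at 3 ·f  → match P0@[15:16],P1@[14:16]
pos 17 'a': at 3 ·f  → match P0@[16:17],P1@[15:17]
pos 18 'a': at 3 ·f  → match P0@[17:18],P1@[16:18]
pos 19 'a': at 3 ·f  → match P0@[18:19],P1@[17:19]
pos 20 'c': at 0 ·f
pos 21 'a': at 1
pos 22 'a': at 2  → match P0@[21:22]
pos 23 'a': at 3  → match P0@[22:23],P1@[21:23]
pos 24 'a': at 3 ·f  → match P0@[23:24],P1@[22:24]
pos 25 'b': at 0 ·f
pos 26 'a': at 1
pos 27 'a': at 2  → match P0@[26:27]
pos 28 'a': at 3  → match P0@[27:28],P1@[26:28]
pos 29 'a': at 3 ·f  → match P0@[28:29],P1@[27:29]
pos 30 'c': at 0 ·f
pos 31 'a': at 1
pos 32 'a': at 2  → match P0@[31:32]
pos 33 'b': at 0 ·f
pos 34 'c': at 0
pos 35 'a': at 1
pos 36 'a': at 2  → match P0@[35:36]
pos 37 'a': at 3  → match P0@[36:37],P1@[35:37]
pos 38 'c': at 0 ·f
pos 39 'b': at 0
pos 40 'b': at 0
pos 41 'a': at 1
pos 42 'c': at 0 ·f
pos 43 'a': at 1

Matches: [[1,0],[4,0],[5,0],[5,1],[6,0],[6,1],[9,0],[10,0],[10,1],[11,0],[11,1],[12,0],[12,1],[13,0],[13,1],[14,0],[14,1],[15,0],[15,1],[16,0],[16,1],[17,0],[17,1],[18,0],[18,1],[19,0],[19,1],[22,0],[23,0],[23,1],[24,0],[24,1],[27,0],[28,0],[28,1],[29,0],[29,1],[32,0],[36,0],[37,0],[37,1]]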